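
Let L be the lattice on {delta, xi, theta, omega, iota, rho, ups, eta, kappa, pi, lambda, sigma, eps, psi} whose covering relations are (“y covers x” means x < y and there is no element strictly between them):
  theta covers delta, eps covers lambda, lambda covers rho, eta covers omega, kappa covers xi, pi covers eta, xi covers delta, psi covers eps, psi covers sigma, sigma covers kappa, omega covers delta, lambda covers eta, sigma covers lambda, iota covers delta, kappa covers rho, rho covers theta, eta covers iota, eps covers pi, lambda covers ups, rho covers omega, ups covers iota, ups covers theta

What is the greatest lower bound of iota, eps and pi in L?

Common lower bounds of {iota, eps, pi}: delta, iota.
The greatest among these is iota.

iota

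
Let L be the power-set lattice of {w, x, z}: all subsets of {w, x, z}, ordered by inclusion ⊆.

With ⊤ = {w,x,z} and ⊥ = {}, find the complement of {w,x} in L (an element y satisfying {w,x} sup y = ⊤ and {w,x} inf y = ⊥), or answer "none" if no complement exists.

{z}

Need y with {w,x} ∨ y = {w,x,z} and {w,x} ∧ y = {}.
Checking each element gives: {z}.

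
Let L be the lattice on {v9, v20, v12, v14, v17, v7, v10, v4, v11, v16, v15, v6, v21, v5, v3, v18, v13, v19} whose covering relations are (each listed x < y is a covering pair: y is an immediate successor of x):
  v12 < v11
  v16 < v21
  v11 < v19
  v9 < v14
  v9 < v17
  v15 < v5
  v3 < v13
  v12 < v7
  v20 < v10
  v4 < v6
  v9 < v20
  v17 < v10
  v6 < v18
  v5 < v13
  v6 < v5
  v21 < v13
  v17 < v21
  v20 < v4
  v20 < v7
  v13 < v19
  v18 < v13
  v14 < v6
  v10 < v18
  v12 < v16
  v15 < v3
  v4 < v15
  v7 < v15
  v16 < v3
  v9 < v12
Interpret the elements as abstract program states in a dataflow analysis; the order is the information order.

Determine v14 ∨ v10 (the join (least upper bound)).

Common upper bounds of {v14, v10}: v13, v18, v19.
The least among these is v18.

v18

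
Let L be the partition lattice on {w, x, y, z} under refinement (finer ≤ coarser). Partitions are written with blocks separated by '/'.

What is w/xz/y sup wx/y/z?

wxz/y

The join of w/xz/y and wx/y/z merges any blocks that overlap across the partitions, giving wxz/y.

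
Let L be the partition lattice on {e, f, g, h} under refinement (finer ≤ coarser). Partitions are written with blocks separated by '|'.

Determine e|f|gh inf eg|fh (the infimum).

e|f|g|h

The meet (common refinement) of e|f|gh and eg|fh intersects blocks pairwise, giving e|f|g|h.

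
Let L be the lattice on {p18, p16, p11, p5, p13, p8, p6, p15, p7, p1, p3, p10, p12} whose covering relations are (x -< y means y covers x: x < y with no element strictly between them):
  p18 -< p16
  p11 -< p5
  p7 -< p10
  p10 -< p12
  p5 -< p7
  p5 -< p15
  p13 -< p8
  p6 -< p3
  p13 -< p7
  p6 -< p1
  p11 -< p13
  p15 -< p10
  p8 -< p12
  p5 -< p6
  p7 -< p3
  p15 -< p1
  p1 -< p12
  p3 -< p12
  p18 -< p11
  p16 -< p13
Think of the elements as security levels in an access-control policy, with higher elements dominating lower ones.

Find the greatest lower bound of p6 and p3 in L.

Common lower bounds of {p6, p3}: p11, p18, p5, p6.
The greatest among these is p6.

p6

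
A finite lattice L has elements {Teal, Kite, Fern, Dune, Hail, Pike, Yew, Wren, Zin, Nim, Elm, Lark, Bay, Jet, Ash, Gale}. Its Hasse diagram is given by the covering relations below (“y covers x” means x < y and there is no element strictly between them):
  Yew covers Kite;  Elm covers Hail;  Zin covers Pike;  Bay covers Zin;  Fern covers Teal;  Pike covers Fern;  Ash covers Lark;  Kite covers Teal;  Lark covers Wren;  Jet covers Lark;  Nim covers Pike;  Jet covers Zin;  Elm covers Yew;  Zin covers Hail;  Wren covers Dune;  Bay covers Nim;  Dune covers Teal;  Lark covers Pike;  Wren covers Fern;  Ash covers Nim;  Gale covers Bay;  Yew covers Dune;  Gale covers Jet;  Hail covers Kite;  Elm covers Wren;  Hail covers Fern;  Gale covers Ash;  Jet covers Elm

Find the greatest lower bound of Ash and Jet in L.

Common lower bounds of {Ash, Jet}: Dune, Fern, Lark, Pike, Teal, Wren.
The greatest among these is Lark.

Lark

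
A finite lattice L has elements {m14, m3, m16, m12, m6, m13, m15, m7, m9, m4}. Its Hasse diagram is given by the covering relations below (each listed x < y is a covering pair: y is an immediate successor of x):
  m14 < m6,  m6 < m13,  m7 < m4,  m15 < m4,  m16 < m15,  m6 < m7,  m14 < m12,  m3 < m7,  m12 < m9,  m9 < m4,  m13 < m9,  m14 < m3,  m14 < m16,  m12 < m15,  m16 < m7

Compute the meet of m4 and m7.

m7

Common lower bounds of {m4, m7}: m14, m16, m3, m6, m7.
The greatest among these is m7.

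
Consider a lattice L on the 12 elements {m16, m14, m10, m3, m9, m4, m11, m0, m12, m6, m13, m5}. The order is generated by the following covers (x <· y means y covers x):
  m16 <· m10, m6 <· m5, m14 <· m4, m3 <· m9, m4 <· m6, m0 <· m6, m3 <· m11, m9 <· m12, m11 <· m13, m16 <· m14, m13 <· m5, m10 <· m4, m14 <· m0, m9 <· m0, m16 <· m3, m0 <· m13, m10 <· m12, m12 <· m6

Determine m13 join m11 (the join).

Common upper bounds of {m13, m11}: m13, m5.
The least among these is m13.

m13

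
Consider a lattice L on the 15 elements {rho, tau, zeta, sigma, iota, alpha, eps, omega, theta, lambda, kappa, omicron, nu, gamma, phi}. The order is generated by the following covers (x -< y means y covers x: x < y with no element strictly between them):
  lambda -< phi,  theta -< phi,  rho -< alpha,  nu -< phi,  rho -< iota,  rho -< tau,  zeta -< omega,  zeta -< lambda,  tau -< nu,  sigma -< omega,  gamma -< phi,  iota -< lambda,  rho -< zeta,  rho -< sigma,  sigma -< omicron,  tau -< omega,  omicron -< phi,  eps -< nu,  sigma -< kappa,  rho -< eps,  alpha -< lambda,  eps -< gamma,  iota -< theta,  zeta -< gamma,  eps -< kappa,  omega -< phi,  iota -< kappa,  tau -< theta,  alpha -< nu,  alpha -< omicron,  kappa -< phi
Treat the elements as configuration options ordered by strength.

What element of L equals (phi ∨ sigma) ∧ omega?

omega

phi ∨ sigma = phi
phi ∧ omega = omega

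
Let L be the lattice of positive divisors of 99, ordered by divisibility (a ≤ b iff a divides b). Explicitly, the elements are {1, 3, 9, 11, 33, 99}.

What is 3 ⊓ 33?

3

In the divisibility order, the meet is the greatest common divisor: gcd(3, 33) = 3.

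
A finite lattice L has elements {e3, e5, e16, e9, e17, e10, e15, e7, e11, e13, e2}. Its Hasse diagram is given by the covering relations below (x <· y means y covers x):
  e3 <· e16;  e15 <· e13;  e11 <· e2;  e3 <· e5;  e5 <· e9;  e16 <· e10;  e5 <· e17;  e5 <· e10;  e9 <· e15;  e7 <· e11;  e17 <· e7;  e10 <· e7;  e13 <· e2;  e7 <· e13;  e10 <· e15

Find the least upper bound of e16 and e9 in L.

Common upper bounds of {e16, e9}: e13, e15, e2.
The least among these is e15.

e15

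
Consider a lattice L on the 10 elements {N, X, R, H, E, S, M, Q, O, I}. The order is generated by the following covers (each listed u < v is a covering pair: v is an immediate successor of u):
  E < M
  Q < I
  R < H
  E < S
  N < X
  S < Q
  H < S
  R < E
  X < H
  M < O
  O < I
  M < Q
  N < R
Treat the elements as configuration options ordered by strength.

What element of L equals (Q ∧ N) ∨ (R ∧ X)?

Q ∧ N = N
R ∧ X = N
N ∨ N = N

N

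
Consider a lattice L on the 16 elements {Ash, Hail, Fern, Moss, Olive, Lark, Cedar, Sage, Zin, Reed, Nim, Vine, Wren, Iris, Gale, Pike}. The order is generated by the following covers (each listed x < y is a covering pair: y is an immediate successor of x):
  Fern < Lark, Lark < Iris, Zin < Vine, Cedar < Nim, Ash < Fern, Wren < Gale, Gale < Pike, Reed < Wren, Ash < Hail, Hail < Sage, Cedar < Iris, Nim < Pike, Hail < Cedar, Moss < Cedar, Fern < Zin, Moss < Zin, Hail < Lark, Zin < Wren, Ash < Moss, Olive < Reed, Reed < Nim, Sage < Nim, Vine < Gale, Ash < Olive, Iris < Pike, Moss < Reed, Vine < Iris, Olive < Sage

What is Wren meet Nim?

Reed

Common lower bounds of {Wren, Nim}: Ash, Moss, Olive, Reed.
The greatest among these is Reed.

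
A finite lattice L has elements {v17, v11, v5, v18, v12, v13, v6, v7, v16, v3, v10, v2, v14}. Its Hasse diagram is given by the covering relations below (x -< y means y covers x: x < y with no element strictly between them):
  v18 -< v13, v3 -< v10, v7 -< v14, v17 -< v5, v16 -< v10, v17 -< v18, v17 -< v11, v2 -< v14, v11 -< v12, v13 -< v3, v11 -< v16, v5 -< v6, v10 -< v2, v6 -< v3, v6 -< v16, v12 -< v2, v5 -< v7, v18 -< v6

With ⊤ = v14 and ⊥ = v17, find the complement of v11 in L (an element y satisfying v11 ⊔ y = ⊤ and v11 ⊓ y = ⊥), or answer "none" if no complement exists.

v7

Need y with v11 ∨ y = v14 and v11 ∧ y = v17.
Checking each element gives: v7.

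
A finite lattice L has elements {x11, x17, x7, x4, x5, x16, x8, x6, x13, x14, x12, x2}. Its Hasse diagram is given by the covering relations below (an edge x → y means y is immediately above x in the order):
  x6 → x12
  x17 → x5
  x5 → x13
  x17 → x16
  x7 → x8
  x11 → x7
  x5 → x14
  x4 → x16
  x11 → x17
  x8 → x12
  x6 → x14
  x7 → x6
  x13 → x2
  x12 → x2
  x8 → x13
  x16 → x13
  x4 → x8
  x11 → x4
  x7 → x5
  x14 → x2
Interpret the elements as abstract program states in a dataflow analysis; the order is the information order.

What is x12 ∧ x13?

Common lower bounds of {x12, x13}: x11, x4, x7, x8.
The greatest among these is x8.

x8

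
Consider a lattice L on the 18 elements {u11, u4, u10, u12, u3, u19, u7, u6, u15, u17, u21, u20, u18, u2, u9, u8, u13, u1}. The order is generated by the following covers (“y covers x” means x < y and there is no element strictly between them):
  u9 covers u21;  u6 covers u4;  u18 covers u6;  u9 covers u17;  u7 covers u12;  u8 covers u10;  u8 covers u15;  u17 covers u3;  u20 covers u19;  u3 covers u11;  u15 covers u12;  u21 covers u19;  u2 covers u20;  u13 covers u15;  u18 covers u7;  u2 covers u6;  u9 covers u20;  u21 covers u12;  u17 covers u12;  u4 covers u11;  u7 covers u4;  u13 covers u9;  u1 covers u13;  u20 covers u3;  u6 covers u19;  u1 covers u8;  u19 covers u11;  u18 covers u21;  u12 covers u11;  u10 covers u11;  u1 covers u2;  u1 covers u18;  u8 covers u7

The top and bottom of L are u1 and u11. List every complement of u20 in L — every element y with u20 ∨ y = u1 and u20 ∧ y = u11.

u10, u7, u8

Need y with u20 ∨ y = u1 and u20 ∧ y = u11.
Checking each element gives: u10, u7, u8.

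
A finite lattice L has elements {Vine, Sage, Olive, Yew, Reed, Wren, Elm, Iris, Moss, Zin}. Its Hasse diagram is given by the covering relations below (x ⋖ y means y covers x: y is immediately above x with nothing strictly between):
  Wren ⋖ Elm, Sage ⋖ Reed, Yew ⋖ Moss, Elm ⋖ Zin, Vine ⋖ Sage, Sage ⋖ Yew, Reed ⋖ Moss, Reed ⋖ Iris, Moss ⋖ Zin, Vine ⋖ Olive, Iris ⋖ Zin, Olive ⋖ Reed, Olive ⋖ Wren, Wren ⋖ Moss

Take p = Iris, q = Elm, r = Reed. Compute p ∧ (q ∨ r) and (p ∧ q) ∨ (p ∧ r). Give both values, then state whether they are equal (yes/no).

q ∨ r = Zin, so p ∧ (q ∨ r) = Iris ∧ Zin = Iris.
p ∧ q = Olive and p ∧ r = Reed, so (p ∧ q) ∨ (p ∧ r) = Olive ∨ Reed = Reed.
Equal: no.

Iris; Reed; no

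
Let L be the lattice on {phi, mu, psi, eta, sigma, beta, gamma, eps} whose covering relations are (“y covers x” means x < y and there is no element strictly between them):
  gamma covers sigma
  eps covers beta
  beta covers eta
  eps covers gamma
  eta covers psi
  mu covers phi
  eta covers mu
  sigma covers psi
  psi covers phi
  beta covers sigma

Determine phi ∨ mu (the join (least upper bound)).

mu

Common upper bounds of {phi, mu}: beta, eps, eta, mu.
The least among these is mu.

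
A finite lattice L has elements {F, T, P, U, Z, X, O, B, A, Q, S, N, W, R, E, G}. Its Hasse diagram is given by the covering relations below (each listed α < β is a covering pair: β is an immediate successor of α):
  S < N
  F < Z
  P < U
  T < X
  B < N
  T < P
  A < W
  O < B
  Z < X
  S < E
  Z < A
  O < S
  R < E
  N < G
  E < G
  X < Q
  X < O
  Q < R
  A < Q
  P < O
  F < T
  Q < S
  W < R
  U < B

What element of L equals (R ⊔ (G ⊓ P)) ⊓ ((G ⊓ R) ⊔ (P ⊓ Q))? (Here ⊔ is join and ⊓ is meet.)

R

G ∧ P = P
R ∨ P = E
G ∧ R = R
P ∧ Q = T
R ∨ T = R
E ∧ R = R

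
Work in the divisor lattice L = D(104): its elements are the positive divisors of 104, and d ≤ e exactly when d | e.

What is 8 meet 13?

In the divisibility order, the meet is the greatest common divisor: gcd(8, 13) = 1.

1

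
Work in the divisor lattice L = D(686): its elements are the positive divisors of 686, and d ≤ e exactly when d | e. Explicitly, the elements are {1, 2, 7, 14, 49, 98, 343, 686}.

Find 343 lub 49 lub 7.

343

Common upper bounds of {343, 49, 7}: 343, 686.
The least among these is 343.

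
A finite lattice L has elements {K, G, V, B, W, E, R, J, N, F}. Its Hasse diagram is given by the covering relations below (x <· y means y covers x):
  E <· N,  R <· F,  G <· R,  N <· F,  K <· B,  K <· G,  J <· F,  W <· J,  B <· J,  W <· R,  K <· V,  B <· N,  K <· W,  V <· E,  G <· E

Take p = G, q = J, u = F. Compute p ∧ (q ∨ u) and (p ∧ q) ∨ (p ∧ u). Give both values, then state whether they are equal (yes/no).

G; G; yes

q ∨ u = F, so p ∧ (q ∨ u) = G ∧ F = G.
p ∧ q = K and p ∧ u = G, so (p ∧ q) ∨ (p ∧ u) = K ∨ G = G.
Equal: yes.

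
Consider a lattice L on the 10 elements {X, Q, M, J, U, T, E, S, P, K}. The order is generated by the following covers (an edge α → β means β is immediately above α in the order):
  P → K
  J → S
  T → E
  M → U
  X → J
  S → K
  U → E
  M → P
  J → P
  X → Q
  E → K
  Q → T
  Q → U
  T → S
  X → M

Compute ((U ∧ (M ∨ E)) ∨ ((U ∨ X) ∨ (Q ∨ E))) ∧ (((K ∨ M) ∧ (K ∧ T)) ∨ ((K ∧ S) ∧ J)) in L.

M ∨ E = E
U ∧ E = U
U ∨ X = U
Q ∨ E = E
U ∨ E = E
U ∨ E = E
K ∨ M = K
K ∧ T = T
K ∧ T = T
K ∧ S = S
S ∧ J = J
T ∨ J = S
E ∧ S = T

T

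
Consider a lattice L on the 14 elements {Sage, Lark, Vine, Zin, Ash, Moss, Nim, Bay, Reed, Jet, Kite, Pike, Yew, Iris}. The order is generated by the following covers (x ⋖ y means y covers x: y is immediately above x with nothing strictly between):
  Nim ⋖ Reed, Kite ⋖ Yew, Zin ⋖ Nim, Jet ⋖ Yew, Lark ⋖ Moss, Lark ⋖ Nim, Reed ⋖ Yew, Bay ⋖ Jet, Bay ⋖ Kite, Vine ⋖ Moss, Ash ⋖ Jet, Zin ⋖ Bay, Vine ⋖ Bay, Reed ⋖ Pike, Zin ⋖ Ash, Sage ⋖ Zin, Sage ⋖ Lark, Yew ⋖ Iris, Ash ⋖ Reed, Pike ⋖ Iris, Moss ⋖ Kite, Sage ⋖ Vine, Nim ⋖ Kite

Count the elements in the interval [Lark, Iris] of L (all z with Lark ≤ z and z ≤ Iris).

The interval [Lark, Iris] = {Iris, Kite, Lark, Moss, Nim, Pike, Reed, Yew}, which has 8 elements.

8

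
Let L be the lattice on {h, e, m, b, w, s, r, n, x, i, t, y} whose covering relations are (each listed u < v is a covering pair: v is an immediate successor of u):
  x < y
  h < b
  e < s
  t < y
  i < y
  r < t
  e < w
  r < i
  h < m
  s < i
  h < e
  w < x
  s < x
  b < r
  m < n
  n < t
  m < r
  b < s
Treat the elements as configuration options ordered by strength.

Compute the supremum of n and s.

Common upper bounds of {n, s}: y.
The least among these is y.

y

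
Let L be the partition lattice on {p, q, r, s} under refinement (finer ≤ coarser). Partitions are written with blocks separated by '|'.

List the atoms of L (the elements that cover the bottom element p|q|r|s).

pq|r|s, pr|q|s, ps|q|r, p|qr|s, p|qs|r, p|q|rs

The atoms are exactly the elements that cover p|q|r|s: pq|r|s, pr|q|s, ps|q|r, p|qr|s, p|qs|r, p|q|rs.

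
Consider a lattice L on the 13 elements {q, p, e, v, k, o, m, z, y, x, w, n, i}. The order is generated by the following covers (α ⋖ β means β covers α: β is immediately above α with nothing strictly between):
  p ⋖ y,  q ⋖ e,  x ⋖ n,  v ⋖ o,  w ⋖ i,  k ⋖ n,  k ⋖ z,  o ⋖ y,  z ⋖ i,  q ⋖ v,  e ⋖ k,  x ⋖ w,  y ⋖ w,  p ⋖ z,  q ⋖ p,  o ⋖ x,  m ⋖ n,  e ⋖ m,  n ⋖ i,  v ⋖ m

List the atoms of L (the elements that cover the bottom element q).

e, p, v

The atoms are exactly the elements that cover q: e, p, v.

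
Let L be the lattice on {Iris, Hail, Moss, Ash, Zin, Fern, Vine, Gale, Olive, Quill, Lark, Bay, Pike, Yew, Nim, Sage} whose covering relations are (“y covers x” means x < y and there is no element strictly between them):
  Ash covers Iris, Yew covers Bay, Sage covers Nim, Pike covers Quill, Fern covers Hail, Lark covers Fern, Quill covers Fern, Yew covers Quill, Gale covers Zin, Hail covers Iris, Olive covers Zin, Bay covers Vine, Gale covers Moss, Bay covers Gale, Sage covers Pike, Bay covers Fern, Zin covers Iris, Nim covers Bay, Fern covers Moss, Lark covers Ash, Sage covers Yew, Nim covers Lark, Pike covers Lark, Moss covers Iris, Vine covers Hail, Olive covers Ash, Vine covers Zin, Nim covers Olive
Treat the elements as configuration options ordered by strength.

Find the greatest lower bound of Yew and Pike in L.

Common lower bounds of {Yew, Pike}: Fern, Hail, Iris, Moss, Quill.
The greatest among these is Quill.

Quill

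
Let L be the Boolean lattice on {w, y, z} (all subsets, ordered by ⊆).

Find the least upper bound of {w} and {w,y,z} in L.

Common upper bounds of {{w}, {w,y,z}}: {w,y,z}.
The least among these is {w,y,z}.

{w,y,z}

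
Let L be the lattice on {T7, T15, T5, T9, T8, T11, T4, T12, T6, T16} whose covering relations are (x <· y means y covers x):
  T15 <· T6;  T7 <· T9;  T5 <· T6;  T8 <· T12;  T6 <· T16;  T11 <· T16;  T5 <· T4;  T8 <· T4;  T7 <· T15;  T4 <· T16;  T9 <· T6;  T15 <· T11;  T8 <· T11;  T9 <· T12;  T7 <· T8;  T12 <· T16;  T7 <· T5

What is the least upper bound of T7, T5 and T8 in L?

T4

Common upper bounds of {T7, T5, T8}: T16, T4.
The least among these is T4.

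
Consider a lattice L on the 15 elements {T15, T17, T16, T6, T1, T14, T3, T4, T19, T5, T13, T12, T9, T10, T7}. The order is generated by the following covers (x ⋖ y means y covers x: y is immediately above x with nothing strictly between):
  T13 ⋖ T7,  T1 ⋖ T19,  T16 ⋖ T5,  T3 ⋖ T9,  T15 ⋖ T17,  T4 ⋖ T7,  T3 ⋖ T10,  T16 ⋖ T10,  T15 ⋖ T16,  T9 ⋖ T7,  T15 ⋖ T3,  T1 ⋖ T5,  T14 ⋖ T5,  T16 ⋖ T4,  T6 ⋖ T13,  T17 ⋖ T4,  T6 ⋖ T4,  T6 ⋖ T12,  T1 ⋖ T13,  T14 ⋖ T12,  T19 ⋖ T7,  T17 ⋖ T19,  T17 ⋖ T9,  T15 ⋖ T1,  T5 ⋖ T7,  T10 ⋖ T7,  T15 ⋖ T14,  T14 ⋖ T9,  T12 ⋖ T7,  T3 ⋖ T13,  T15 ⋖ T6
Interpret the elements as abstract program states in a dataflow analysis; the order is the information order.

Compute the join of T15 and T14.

T14

Common upper bounds of {T15, T14}: T12, T14, T5, T7, T9.
The least among these is T14.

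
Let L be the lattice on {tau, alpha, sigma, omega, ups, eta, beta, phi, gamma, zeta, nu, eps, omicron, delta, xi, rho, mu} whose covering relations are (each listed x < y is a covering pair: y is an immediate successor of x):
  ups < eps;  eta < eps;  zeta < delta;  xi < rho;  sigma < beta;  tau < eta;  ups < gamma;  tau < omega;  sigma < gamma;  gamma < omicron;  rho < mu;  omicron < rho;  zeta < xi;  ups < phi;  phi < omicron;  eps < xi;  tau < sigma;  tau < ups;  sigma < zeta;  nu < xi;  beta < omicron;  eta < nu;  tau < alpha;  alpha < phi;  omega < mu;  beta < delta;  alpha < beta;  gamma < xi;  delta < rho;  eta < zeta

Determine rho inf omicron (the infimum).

Common lower bounds of {rho, omicron}: alpha, beta, gamma, omicron, phi, sigma, tau, ups.
The greatest among these is omicron.

omicron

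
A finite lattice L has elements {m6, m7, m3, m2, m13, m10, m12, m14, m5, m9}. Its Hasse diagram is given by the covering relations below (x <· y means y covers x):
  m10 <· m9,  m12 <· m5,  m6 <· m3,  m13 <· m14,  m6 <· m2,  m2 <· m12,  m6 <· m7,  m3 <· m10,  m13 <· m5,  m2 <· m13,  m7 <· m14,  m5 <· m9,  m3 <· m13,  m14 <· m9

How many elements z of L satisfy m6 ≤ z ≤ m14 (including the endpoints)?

6

The interval [m6, m14] = {m13, m14, m2, m3, m6, m7}, which has 6 elements.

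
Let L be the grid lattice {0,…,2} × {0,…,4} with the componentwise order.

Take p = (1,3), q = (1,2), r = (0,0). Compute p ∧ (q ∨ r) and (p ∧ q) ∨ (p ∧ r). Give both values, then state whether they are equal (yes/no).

(1,2); (1,2); yes

q ∨ r = (1,2), so p ∧ (q ∨ r) = (1,3) ∧ (1,2) = (1,2).
p ∧ q = (1,2) and p ∧ r = (0,0), so (p ∧ q) ∨ (p ∧ r) = (1,2) ∨ (0,0) = (1,2).
Equal: yes.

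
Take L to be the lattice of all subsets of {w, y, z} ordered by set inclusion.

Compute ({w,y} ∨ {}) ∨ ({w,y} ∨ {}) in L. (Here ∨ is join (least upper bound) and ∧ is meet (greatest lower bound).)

{w,y}

{w,y} ∨ {} = {w,y}
{w,y} ∨ {} = {w,y}
{w,y} ∨ {w,y} = {w,y}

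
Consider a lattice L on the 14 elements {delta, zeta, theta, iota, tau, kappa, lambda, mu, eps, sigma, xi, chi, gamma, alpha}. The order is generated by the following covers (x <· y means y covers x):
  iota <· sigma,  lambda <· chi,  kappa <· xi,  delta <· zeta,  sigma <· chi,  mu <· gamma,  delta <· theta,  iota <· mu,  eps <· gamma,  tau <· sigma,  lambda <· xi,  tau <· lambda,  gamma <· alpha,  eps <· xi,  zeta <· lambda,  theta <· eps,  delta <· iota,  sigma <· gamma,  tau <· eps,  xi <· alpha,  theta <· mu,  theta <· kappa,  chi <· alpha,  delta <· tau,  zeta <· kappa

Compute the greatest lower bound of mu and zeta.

delta

Common lower bounds of {mu, zeta}: delta.
The greatest among these is delta.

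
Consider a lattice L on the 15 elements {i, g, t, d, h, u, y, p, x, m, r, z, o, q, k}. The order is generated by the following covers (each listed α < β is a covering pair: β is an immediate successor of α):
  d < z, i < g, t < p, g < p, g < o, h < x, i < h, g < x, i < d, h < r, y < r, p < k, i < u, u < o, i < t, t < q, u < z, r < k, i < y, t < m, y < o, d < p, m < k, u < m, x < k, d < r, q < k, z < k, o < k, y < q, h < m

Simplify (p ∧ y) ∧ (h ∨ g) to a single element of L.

i

p ∧ y = i
h ∨ g = x
i ∧ x = i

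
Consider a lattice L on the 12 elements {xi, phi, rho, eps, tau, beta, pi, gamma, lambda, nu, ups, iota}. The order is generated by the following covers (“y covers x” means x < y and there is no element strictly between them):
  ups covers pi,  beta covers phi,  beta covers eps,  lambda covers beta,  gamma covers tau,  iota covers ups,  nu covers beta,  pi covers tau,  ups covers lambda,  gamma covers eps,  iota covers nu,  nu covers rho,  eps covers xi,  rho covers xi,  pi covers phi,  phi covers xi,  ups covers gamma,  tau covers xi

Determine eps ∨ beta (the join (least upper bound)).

beta

Common upper bounds of {eps, beta}: beta, iota, lambda, nu, ups.
The least among these is beta.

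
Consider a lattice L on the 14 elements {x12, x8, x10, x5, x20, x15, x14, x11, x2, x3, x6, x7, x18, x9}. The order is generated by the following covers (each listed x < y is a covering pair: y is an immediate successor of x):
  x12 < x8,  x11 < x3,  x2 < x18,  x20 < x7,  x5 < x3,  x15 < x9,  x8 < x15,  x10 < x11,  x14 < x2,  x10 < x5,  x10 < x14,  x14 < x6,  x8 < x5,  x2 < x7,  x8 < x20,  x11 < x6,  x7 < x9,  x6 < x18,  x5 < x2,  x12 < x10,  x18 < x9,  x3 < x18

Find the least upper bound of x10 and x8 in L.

Common upper bounds of {x10, x8}: x18, x2, x3, x5, x7, x9.
The least among these is x5.

x5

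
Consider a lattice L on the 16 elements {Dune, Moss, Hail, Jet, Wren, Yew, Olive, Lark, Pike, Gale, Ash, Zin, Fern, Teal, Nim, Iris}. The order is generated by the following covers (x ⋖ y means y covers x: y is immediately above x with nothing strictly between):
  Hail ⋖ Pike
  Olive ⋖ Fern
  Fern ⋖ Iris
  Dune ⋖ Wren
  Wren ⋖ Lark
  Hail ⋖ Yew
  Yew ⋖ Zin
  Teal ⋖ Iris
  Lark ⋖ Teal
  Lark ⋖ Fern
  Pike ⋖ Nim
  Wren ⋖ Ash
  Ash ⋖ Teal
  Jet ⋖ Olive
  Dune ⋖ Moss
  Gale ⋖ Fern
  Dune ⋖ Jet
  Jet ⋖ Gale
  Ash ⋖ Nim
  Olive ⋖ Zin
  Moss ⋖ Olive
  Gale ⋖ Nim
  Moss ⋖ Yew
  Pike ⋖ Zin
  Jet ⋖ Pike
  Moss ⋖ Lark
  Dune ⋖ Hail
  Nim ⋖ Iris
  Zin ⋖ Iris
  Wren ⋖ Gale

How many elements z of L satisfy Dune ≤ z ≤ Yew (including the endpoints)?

The interval [Dune, Yew] = {Dune, Hail, Moss, Yew}, which has 4 elements.

4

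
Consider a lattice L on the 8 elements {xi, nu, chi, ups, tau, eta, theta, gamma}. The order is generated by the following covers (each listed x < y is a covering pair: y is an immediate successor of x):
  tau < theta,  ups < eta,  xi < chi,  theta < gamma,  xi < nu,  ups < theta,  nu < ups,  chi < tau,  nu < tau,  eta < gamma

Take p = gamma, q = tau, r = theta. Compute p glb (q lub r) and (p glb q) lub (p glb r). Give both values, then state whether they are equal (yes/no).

q lub r = theta, so p glb (q lub r) = gamma glb theta = theta.
p glb q = tau and p glb r = theta, so (p glb q) lub (p glb r) = tau lub theta = theta.
Equal: yes.

theta; theta; yes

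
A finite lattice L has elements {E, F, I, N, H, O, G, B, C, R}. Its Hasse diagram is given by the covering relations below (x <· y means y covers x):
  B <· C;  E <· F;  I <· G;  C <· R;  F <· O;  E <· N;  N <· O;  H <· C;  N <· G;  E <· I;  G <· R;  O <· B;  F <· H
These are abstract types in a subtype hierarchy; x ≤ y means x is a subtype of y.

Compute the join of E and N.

N

Common upper bounds of {E, N}: B, C, G, N, O, R.
The least among these is N.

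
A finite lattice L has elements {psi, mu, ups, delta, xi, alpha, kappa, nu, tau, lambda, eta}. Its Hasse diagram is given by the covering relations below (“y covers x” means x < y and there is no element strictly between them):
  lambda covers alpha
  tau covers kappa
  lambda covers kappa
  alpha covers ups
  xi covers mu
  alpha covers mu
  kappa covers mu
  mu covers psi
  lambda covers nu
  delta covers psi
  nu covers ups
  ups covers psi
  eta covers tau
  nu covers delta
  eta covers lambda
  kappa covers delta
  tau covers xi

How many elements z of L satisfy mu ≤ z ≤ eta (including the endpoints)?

7

The interval [mu, eta] = {alpha, eta, kappa, lambda, mu, tau, xi}, which has 7 elements.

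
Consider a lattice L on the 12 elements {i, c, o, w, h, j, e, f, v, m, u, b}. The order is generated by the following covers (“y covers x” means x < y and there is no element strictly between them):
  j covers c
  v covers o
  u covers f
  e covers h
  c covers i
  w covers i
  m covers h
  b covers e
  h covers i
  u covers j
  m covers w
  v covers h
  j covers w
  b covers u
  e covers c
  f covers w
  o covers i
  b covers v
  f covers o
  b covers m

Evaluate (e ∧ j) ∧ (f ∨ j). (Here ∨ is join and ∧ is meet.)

c

e ∧ j = c
f ∨ j = u
c ∧ u = c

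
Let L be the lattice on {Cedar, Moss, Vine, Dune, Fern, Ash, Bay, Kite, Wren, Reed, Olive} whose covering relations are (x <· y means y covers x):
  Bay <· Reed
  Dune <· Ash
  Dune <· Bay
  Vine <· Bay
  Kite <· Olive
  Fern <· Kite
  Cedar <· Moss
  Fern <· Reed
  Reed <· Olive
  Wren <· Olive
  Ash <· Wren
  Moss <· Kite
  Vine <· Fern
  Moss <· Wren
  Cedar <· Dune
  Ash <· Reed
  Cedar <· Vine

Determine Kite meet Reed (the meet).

Common lower bounds of {Kite, Reed}: Cedar, Fern, Vine.
The greatest among these is Fern.

Fern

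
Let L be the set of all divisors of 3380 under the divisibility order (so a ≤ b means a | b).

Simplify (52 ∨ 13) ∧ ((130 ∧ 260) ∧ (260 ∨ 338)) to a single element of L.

26

52 ∨ 13 = 52
130 ∧ 260 = 130
260 ∨ 338 = 3380
130 ∧ 3380 = 130
52 ∧ 130 = 26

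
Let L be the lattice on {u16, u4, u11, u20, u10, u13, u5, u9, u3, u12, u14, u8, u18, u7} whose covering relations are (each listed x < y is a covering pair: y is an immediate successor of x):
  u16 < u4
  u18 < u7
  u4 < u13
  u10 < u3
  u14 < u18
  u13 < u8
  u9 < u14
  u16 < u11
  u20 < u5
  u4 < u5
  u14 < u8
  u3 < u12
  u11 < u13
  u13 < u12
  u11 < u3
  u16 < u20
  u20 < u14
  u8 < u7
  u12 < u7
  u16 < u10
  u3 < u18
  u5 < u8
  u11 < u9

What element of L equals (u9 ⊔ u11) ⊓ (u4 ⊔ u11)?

u11

u9 ∨ u11 = u9
u4 ∨ u11 = u13
u9 ∧ u13 = u11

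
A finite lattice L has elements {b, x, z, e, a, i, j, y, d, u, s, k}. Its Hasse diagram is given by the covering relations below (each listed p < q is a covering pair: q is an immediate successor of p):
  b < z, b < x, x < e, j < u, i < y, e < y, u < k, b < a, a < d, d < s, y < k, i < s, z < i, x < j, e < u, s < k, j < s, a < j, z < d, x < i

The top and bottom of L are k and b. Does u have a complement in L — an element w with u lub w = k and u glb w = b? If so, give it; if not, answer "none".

Need w with u ∨ w = k and u ∧ w = b.
Checking each element gives: z.

z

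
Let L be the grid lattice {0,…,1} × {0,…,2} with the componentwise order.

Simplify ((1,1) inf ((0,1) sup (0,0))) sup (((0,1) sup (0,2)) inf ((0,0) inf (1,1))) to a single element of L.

(0,1) ∨ (0,0) = (0,1)
(1,1) ∧ (0,1) = (0,1)
(0,1) ∨ (0,2) = (0,2)
(0,0) ∧ (1,1) = (0,0)
(0,2) ∧ (0,0) = (0,0)
(0,1) ∨ (0,0) = (0,1)

(0,1)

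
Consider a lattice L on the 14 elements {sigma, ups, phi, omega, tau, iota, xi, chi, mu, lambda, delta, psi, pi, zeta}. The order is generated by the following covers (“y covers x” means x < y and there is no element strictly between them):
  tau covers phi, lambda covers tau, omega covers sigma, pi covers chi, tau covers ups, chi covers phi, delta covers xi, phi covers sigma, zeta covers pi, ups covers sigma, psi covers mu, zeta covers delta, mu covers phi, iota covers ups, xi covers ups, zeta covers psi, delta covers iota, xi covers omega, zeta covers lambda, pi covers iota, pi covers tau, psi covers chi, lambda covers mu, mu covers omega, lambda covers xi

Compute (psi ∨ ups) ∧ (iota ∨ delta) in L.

psi ∨ ups = zeta
iota ∨ delta = delta
zeta ∧ delta = delta

delta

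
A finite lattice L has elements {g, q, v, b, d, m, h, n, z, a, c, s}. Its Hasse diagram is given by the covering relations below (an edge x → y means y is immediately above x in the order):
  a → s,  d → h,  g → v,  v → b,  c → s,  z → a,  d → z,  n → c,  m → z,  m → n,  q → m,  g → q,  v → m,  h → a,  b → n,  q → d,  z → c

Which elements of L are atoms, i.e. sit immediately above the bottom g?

q, v

The atoms are exactly the elements that cover g: q, v.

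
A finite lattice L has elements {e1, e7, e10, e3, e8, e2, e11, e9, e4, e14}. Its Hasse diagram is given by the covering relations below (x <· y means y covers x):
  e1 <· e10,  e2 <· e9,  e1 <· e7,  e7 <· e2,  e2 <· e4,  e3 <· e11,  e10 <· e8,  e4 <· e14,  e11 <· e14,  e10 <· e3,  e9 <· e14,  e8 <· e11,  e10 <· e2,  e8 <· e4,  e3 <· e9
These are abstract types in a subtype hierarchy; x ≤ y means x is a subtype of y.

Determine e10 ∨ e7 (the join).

e2

Common upper bounds of {e10, e7}: e14, e2, e4, e9.
The least among these is e2.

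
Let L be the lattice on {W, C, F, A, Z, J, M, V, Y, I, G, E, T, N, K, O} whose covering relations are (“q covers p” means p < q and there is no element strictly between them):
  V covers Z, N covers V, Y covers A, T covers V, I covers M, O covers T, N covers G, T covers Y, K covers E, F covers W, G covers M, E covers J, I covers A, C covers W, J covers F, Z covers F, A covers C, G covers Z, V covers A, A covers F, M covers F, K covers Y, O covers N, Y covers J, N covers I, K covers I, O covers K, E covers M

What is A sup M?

Common upper bounds of {A, M}: I, K, N, O.
The least among these is I.

I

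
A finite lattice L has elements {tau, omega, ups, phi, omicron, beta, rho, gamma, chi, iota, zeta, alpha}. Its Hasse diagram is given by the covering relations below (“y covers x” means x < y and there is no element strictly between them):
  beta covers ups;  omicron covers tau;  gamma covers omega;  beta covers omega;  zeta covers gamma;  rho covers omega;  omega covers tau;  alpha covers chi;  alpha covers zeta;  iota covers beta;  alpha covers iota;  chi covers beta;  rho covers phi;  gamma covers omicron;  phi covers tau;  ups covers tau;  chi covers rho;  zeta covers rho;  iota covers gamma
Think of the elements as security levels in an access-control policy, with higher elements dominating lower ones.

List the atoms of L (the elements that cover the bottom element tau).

omega, omicron, phi, ups

The atoms are exactly the elements that cover tau: omega, omicron, phi, ups.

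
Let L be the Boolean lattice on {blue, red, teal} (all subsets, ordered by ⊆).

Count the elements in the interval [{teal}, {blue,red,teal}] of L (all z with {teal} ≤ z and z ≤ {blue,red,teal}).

4

The interval [{teal}, {blue,red,teal}] = {{blue,red,teal}, {blue,teal}, {red,teal}, {teal}}, which has 4 elements.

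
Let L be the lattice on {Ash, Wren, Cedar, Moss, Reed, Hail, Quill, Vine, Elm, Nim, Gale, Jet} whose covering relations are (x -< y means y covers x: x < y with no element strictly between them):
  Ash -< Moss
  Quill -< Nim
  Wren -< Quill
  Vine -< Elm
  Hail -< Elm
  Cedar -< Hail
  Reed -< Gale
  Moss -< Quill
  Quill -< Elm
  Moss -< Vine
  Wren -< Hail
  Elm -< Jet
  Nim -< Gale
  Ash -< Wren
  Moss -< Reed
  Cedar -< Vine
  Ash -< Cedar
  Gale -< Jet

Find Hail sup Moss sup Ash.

Common upper bounds of {Hail, Moss, Ash}: Elm, Jet.
The least among these is Elm.

Elm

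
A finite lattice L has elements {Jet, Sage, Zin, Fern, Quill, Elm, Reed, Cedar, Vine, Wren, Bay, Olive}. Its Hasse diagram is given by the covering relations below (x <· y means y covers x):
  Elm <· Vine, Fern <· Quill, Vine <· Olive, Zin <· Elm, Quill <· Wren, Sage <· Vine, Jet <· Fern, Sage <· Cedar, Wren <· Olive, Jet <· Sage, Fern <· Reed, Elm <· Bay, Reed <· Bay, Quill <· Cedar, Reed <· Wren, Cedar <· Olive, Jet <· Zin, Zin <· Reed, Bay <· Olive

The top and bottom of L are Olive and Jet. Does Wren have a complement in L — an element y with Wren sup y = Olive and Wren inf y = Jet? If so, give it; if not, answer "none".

Sage

Need y with Wren ∨ y = Olive and Wren ∧ y = Jet.
Checking each element gives: Sage.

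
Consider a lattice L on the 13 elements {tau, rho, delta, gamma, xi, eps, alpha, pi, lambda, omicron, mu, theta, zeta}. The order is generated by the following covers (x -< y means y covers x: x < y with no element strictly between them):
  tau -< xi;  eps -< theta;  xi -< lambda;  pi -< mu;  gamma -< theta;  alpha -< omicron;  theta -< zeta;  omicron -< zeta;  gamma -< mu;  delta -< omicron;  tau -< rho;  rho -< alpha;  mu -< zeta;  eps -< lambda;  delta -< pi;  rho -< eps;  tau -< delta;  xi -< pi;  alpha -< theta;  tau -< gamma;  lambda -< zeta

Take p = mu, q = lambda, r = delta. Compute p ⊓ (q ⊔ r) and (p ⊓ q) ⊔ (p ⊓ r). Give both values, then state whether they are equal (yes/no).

q ⊔ r = zeta, so p ⊓ (q ⊔ r) = mu ⊓ zeta = mu.
p ⊓ q = xi and p ⊓ r = delta, so (p ⊓ q) ⊔ (p ⊓ r) = xi ⊔ delta = pi.
Equal: no.

mu; pi; no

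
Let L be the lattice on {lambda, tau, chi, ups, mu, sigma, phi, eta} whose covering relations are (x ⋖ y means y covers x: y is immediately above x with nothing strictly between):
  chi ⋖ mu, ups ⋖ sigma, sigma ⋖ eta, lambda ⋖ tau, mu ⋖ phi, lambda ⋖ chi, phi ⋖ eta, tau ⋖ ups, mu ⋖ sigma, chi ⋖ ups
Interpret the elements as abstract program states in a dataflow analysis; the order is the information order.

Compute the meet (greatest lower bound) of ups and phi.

Common lower bounds of {ups, phi}: chi, lambda.
The greatest among these is chi.

chi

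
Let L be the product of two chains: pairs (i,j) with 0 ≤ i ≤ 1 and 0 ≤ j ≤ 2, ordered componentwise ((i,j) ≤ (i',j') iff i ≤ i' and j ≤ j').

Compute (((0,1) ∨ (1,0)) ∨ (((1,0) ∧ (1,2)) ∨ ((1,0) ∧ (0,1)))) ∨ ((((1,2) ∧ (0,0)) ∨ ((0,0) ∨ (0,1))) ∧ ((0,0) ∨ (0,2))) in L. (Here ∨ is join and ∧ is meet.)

(1,1)

(0,1) ∨ (1,0) = (1,1)
(1,0) ∧ (1,2) = (1,0)
(1,0) ∧ (0,1) = (0,0)
(1,0) ∨ (0,0) = (1,0)
(1,1) ∨ (1,0) = (1,1)
(1,2) ∧ (0,0) = (0,0)
(0,0) ∨ (0,1) = (0,1)
(0,0) ∨ (0,1) = (0,1)
(0,0) ∨ (0,2) = (0,2)
(0,1) ∧ (0,2) = (0,1)
(1,1) ∨ (0,1) = (1,1)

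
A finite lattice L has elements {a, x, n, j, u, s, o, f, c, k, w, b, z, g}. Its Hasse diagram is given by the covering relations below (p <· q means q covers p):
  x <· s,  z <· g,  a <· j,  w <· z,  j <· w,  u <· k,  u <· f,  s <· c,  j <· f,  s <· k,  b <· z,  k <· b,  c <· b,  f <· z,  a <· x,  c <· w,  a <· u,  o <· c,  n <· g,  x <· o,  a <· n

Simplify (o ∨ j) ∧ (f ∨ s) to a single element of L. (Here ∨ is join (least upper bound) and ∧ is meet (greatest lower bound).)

o ∨ j = w
f ∨ s = z
w ∧ z = w

w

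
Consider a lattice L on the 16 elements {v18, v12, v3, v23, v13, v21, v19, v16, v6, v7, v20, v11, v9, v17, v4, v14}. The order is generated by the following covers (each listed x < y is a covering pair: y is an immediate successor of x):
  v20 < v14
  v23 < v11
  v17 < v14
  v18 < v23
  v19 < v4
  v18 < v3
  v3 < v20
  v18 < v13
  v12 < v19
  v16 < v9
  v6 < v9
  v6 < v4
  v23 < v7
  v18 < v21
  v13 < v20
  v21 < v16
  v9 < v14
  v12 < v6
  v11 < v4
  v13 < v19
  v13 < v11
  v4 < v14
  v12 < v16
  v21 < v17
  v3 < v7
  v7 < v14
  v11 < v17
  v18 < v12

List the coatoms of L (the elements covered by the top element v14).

v17, v20, v4, v7, v9

The coatoms are exactly the elements covered by v14: v17, v20, v4, v7, v9.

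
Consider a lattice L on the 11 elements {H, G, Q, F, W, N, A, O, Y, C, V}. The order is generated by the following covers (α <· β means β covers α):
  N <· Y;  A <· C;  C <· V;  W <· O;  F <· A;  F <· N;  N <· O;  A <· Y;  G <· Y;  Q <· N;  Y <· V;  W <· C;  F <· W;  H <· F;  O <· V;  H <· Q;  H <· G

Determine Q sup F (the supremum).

N

Common upper bounds of {Q, F}: N, O, V, Y.
The least among these is N.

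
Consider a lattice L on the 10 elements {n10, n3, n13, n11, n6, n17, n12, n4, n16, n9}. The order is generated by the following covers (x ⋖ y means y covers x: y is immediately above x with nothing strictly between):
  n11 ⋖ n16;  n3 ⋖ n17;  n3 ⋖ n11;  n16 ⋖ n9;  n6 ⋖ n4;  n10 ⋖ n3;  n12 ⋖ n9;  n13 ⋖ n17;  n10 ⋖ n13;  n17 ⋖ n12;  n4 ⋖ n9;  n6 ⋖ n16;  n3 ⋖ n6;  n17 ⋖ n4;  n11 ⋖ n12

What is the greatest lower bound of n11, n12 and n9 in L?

Common lower bounds of {n11, n12, n9}: n10, n11, n3.
The greatest among these is n11.

n11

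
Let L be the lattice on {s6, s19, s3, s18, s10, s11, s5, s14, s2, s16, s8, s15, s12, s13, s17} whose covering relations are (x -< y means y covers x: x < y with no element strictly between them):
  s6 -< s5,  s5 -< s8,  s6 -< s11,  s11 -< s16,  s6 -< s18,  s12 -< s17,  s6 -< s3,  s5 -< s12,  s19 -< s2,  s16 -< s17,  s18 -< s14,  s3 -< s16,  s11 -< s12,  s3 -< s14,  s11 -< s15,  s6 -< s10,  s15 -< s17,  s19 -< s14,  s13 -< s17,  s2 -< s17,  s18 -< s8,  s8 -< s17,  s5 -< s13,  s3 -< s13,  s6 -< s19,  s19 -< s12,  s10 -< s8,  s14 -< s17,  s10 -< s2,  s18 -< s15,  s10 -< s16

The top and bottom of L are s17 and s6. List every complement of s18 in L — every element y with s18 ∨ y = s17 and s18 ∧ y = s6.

Need y with s18 ∨ y = s17 and s18 ∧ y = s6.
Checking each element gives: s12, s13, s16, s2.

s12, s13, s16, s2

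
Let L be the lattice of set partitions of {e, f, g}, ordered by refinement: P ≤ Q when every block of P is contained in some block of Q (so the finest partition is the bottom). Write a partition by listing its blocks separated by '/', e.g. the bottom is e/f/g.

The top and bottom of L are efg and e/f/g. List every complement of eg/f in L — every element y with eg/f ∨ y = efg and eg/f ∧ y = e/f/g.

e/fg, ef/g

Need y with eg/f ∨ y = efg and eg/f ∧ y = e/f/g.
Checking each element gives: e/fg, ef/g.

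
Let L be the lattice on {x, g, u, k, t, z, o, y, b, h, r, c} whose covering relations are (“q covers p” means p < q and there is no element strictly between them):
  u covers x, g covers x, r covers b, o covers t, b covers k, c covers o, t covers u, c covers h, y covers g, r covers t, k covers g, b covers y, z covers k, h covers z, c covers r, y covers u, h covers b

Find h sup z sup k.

Common upper bounds of {h, z, k}: c, h.
The least among these is h.

h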